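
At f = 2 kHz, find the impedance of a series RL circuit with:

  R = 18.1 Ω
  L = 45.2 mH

Step 1 — Angular frequency: ω = 2π·f = 2π·2000 = 1.257e+04 rad/s.
Step 2 — Component impedances:
  R: Z = R = 18.1 Ω
  L: Z = jωL = j·1.257e+04·0.0452 = 0 + j568 Ω
Step 3 — Series combination: Z_total = R + L = 18.1 + j568 Ω = 568.3∠88.2° Ω.

Z = 18.1 + j568 Ω = 568.3∠88.2° Ω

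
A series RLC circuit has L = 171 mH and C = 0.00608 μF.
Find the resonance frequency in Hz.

Step 1 — Resonance condition Im(Z)=0 gives ω₀ = 1/√(LC).
Step 2 — ω₀ = 1/√(0.171·6.08e-09) = 3.101e+04 rad/s.
Step 3 — f₀ = ω₀/(2π) = 4936 Hz.

f₀ = 4936 Hz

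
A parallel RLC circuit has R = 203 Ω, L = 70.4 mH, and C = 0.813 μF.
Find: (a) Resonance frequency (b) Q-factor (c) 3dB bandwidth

Step 1 — Resonance: ω₀ = 1/√(LC) = 1/√(0.0704·8.13e-07) = 4180 rad/s.
Step 2 — f₀ = ω₀/(2π) = 665.3 Hz.
Step 3 — Parallel Q: Q = R/(ω₀L) = 203/(4180·0.0704) = 0.6899.
Step 4 — Bandwidth: Δω = ω₀/Q = 6059 rad/s; BW = Δω/(2π) = 964.3 Hz.

(a) f₀ = 665.3 Hz  (b) Q = 0.6899  (c) BW = 964.3 Hz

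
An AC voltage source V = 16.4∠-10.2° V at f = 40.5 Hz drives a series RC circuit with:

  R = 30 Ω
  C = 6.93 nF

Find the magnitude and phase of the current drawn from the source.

Step 1 — Angular frequency: ω = 2π·f = 2π·40.5 = 254.5 rad/s.
Step 2 — Component impedances:
  R: Z = R = 30 Ω
  C: Z = 1/(jωC) = -j/(ω·C) = 0 - j5.671e+05 Ω
Step 3 — Series combination: Z_total = R + C = 30 - j5.671e+05 Ω = 5.671e+05∠-90.0° Ω.
Step 4 — Source phasor: V = 16.4∠-10.2° V = 16.14 - j2.904 V.
Step 5 — Ohm's law: I = V / Z_total = (16.14 - j2.904) / (30 - j5.671e+05) = 5.123e-06 + j2.846e-05 A.
Step 6 — Convert to polar: |I| = 2.892e-05 A, ∠I = 79.8°.

I = 2.892e-05∠79.8° A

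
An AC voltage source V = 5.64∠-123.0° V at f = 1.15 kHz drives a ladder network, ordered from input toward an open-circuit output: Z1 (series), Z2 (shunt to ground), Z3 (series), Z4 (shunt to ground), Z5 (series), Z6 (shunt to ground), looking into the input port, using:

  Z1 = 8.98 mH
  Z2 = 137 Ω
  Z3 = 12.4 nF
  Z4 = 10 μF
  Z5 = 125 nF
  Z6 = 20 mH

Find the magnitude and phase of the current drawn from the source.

Step 1 — Angular frequency: ω = 2π·f = 2π·1150 = 7226 rad/s.
Step 2 — Component impedances:
  Z1: Z = jωL = j·7226·0.00898 = 0 + j64.89 Ω
  Z2: Z = R = 137 Ω
  Z3: Z = 1/(jωC) = -j/(ω·C) = 0 - j1.116e+04 Ω
  Z4: Z = 1/(jωC) = -j/(ω·C) = 0 - j13.84 Ω
  Z5: Z = 1/(jωC) = -j/(ω·C) = 0 - j1107 Ω
  Z6: Z = jωL = j·7226·0.02 = 0 + j144.5 Ω
Step 3 — Ladder network (open output): work backward from the far end, alternating series and parallel combinations. Z_in = 137 + j63.21 Ω = 150.9∠24.8° Ω.
Step 4 — Source phasor: V = 5.64∠-123.0° V = -3.072 - j4.73 V.
Step 5 — Ohm's law: I = V / Z_total = (-3.072 - j4.73) / (137 + j63.21) = -0.03163 - j0.01994 A.
Step 6 — Convert to polar: |I| = 0.03739 A, ∠I = -147.8°.

I = 0.03739∠-147.8° A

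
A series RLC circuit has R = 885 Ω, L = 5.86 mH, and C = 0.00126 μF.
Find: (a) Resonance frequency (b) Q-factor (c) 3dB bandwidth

Step 1 — Resonance condition Im(Z)=0 gives ω₀ = 1/√(LC).
Step 2 — ω₀ = 1/√(0.00586·1.26e-09) = 3.68e+05 rad/s.
Step 3 — f₀ = ω₀/(2π) = 5.857e+04 Hz.
Step 4 — Series Q: Q = ω₀L/R = 3.68e+05·0.00586/885 = 2.437.
Step 5 — 3dB bandwidth: Δω = ω₀/Q = 1.51e+05 rad/s; BW = Δω/(2π) = 2.404e+04 Hz.

(a) f₀ = 5.857e+04 Hz  (b) Q = 2.437  (c) BW = 2.404e+04 Hz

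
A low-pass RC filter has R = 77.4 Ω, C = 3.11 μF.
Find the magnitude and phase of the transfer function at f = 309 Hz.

Step 1 — Angular frequency: ω = 2π·309 = 1942 rad/s.
Step 2 — Transfer function: H(jω) = 1/(1 + jωRC).
Step 3 — Denominator: 1 + jωRC = 1 + j·1942·77.4·3.11e-06 = 1 + j0.4673.
Step 4 — H = 0.8207 - j0.3836.
Step 5 — Magnitude: |H| = 0.9059 (-0.9 dB); phase: φ = -25.0°.

|H| = 0.9059 (-0.9 dB), φ = -25.0°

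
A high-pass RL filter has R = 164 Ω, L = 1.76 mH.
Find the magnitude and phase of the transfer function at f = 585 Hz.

Step 1 — Angular frequency: ω = 2π·585 = 3676 rad/s.
Step 2 — Transfer function: H(jω) = jωL/(R + jωL).
Step 3 — Numerator jωL = j·6.469; denominator R + jωL = 164 + j6.469.
Step 4 — H = 0.001554 + j0.03938.
Step 5 — Magnitude: |H| = 0.03942 (-28.1 dB); phase: φ = 87.7°.

|H| = 0.03942 (-28.1 dB), φ = 87.7°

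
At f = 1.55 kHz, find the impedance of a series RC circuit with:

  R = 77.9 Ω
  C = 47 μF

Step 1 — Angular frequency: ω = 2π·f = 2π·1550 = 9739 rad/s.
Step 2 — Component impedances:
  R: Z = R = 77.9 Ω
  C: Z = 1/(jωC) = -j/(ω·C) = 0 - j2.185 Ω
Step 3 — Series combination: Z_total = R + C = 77.9 - j2.185 Ω = 77.93∠-1.6° Ω.

Z = 77.9 - j2.185 Ω = 77.93∠-1.6° Ω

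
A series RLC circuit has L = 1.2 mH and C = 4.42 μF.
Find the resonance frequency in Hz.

Step 1 — Resonance condition Im(Z)=0 gives ω₀ = 1/√(LC).
Step 2 — ω₀ = 1/√(0.0012·4.42e-06) = 1.373e+04 rad/s.
Step 3 — f₀ = ω₀/(2π) = 2185 Hz.

f₀ = 2185 Hz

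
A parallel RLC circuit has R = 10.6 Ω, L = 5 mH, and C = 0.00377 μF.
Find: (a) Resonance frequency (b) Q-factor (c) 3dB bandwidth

Step 1 — Resonance: ω₀ = 1/√(LC) = 1/√(0.005·3.77e-09) = 2.303e+05 rad/s.
Step 2 — f₀ = ω₀/(2π) = 3.666e+04 Hz.
Step 3 — Parallel Q: Q = R/(ω₀L) = 10.6/(2.303e+05·0.005) = 0.009204.
Step 4 — Bandwidth: Δω = ω₀/Q = 2.502e+07 rad/s; BW = Δω/(2π) = 3.983e+06 Hz.

(a) f₀ = 3.666e+04 Hz  (b) Q = 0.009204  (c) BW = 3.983e+06 Hz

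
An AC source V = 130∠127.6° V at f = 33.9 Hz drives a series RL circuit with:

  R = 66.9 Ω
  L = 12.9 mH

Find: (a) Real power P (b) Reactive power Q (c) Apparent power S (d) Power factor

Step 1 — Angular frequency: ω = 2π·f = 2π·33.9 = 213 rad/s.
Step 2 — Component impedances:
  R: Z = R = 66.9 Ω
  L: Z = jωL = j·213·0.0129 = 0 + j2.748 Ω
Step 3 — Series combination: Z_total = R + L = 66.9 + j2.748 Ω = 66.96∠2.4° Ω.
Step 4 — Source phasor: V = 130∠127.6° V = -79.32 + j103 V.
Step 5 — Current: I = V / Z = -1.121 + j1.586 A = 1.942∠125.2° A.
Step 6 — Complex power: S = V·I* = 252.2 + j10.36 VA.
Step 7 — Real power: P = Re(S) = 252.2 W.
Step 8 — Reactive power: Q = Im(S) = 10.36 VAR.
Step 9 — Apparent power: |S| = 252.4 VA.
Step 10 — Power factor: PF = P/|S| = 0.9992 (lagging).

(a) P = 252.2 W  (b) Q = 10.36 VAR  (c) S = 252.4 VA  (d) PF = 0.9992 (lagging)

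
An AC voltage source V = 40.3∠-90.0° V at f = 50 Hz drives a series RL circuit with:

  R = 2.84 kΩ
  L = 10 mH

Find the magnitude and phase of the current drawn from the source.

Step 1 — Angular frequency: ω = 2π·f = 2π·50 = 314.2 rad/s.
Step 2 — Component impedances:
  R: Z = R = 2840 Ω
  L: Z = jωL = j·314.2·0.01 = 0 + j3.142 Ω
Step 3 — Series combination: Z_total = R + L = 2840 + j3.142 Ω = 2840∠0.1° Ω.
Step 4 — Source phasor: V = 40.3∠-90.0° V = 0 - j40.3 V.
Step 5 — Ohm's law: I = V / Z_total = (0 - j40.3) / (2840 + j3.142) = -1.57e-05 - j0.01419 A.
Step 6 — Convert to polar: |I| = 0.01419 A, ∠I = -90.1°.

I = 0.01419∠-90.1° A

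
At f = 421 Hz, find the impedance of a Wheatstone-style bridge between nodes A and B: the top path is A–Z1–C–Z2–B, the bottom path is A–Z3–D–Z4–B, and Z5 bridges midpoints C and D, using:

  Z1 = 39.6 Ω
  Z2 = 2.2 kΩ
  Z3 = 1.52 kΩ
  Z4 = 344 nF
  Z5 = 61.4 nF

Step 1 — Angular frequency: ω = 2π·f = 2π·421 = 2645 rad/s.
Step 2 — Component impedances:
  Z1: Z = R = 39.6 Ω
  Z2: Z = R = 2200 Ω
  Z3: Z = R = 1520 Ω
  Z4: Z = 1/(jωC) = -j/(ω·C) = 0 - j1099 Ω
  Z5: Z = 1/(jωC) = -j/(ω·C) = 0 - j6157 Ω
Step 3 — Bridge requires nodal analysis (the Z5 bridge couples midpoints C and D, so the two paths cannot be reduced to a simple series/parallel combination). Setting node B to ground and injecting 1 A at node A, the 3-node admittance system at A, C, D solves to V_A = Z_AB = 1059 - j462.1 Ω = 1156∠-23.6° Ω.

Z = 1059 - j462.1 Ω = 1156∠-23.6° Ω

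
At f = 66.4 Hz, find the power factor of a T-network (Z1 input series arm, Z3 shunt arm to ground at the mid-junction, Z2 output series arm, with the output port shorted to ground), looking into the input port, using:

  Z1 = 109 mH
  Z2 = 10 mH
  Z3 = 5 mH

Step 1 — Angular frequency: ω = 2π·f = 2π·66.4 = 417.2 rad/s.
Step 2 — Component impedances:
  Z1: Z = jωL = j·417.2·0.109 = 0 + j45.48 Ω
  Z2: Z = jωL = j·417.2·0.01 = 0 + j4.172 Ω
  Z3: Z = jωL = j·417.2·0.005 = 0 + j2.086 Ω
Step 3 — With the output port shorted to ground, the output series arm Z2 runs from the junction to ground; the shunt arm Z3 also runs from the junction to ground. They appear in parallel: Z3 || Z2 = 0 + j1.391 Ω.
Step 4 — Series with input arm Z1: Z_in = Z1 + (Z3 || Z2) = 0 + j46.87 Ω = 46.87∠90.0° Ω.
Step 5 — Power factor: PF = cos(φ) = Re(Z)/|Z| = 0/46.87 = 0.
Step 6 — Type: Im(Z) = 46.87 ⇒ lagging (phase φ = 90.0°).

PF = 0 (lagging, φ = 90.0°)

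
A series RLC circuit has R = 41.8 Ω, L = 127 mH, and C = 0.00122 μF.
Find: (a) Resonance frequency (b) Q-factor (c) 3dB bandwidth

Step 1 — Resonance: ω₀ = 1/√(LC) = 1/√(0.127·1.22e-09) = 8.034e+04 rad/s.
Step 2 — f₀ = ω₀/(2π) = 1.279e+04 Hz.
Step 3 — Series Q: Q = ω₀L/R = 8.034e+04·0.127/41.8 = 244.1.
Step 4 — Bandwidth: Δω = ω₀/Q = 329.1 rad/s; BW = Δω/(2π) = 52.38 Hz.

(a) f₀ = 1.279e+04 Hz  (b) Q = 244.1  (c) BW = 52.38 Hz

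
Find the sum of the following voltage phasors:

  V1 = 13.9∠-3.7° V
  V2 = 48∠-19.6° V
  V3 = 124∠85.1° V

Step 1 — Convert each phasor to rectangular form:
  V1 = 13.9·(cos(-3.7°) + j·sin(-3.7°)) = 13.87 - j0.897 V
  V2 = 48·(cos(-19.6°) + j·sin(-19.6°)) = 45.22 - j16.1 V
  V3 = 124·(cos(85.1°) + j·sin(85.1°)) = 10.59 + j123.5 V
Step 2 — Sum components: V_total = 69.68 + j106.5 V.
Step 3 — Convert to polar: |V_total| = 127.3 V, ∠V_total = 56.8°.

V_total = 127.3∠56.8° V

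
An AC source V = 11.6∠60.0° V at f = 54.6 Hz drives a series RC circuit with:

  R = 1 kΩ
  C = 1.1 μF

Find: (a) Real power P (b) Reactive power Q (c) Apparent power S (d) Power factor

Step 1 — Angular frequency: ω = 2π·f = 2π·54.6 = 343.1 rad/s.
Step 2 — Component impedances:
  R: Z = R = 1000 Ω
  C: Z = 1/(jωC) = -j/(ω·C) = 0 - j2650 Ω
Step 3 — Series combination: Z_total = R + C = 1000 - j2650 Ω = 2832∠-69.3° Ω.
Step 4 — Source phasor: V = 11.6∠60.0° V = 5.8 + j10.05 V.
Step 5 — Current: I = V / Z = -0.002595 + j0.003168 A = 0.004096∠129.3° A.
Step 6 — Complex power: S = V·I* = 0.01677 - j0.04445 VA.
Step 7 — Real power: P = Re(S) = 0.01677 W.
Step 8 — Reactive power: Q = Im(S) = -0.04445 VAR.
Step 9 — Apparent power: |S| = 0.04751 VA.
Step 10 — Power factor: PF = P/|S| = 0.3531 (leading).

(a) P = 0.01677 W  (b) Q = -0.04445 VAR  (c) S = 0.04751 VA  (d) PF = 0.3531 (leading)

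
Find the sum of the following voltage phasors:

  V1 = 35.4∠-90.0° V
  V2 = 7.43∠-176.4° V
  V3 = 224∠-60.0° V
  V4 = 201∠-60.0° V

Step 1 — Convert each phasor to rectangular form:
  V1 = 35.4·(cos(-90.0°) + j·sin(-90.0°)) = 0 - j35.4 V
  V2 = 7.43·(cos(-176.4°) + j·sin(-176.4°)) = -7.415 - j0.4665 V
  V3 = 224·(cos(-60.0°) + j·sin(-60.0°)) = 112 - j194 V
  V4 = 201·(cos(-60.0°) + j·sin(-60.0°)) = 100.5 - j174.1 V
Step 2 — Sum components: V_total = 205.1 - j403.9 V.
Step 3 — Convert to polar: |V_total| = 453 V, ∠V_total = -63.1°.

V_total = 453∠-63.1° V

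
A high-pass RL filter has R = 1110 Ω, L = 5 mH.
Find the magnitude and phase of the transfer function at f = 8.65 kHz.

Step 1 — Angular frequency: ω = 2π·8650 = 5.435e+04 rad/s.
Step 2 — Transfer function: H(jω) = jωL/(R + jωL).
Step 3 — Numerator jωL = j·271.7; denominator R + jωL = 1110 + j271.7.
Step 4 — H = 0.05655 + j0.231.
Step 5 — Magnitude: |H| = 0.2378 (-12.5 dB); phase: φ = 76.2°.

|H| = 0.2378 (-12.5 dB), φ = 76.2°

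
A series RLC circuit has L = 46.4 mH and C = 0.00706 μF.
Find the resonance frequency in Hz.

Step 1 — Resonance condition Im(Z)=0 gives ω₀ = 1/√(LC).
Step 2 — ω₀ = 1/√(0.0464·7.06e-09) = 5.525e+04 rad/s.
Step 3 — f₀ = ω₀/(2π) = 8793 Hz.

f₀ = 8793 Hz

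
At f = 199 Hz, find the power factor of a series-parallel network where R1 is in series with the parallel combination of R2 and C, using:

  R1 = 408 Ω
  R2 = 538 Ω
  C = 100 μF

Step 1 — Angular frequency: ω = 2π·f = 2π·199 = 1250 rad/s.
Step 2 — Component impedances:
  R1: Z = R = 408 Ω
  R2: Z = R = 538 Ω
  C: Z = 1/(jωC) = -j/(ω·C) = 0 - j7.998 Ω
Step 3 — Parallel branch: R2 || C = 1/(1/R2 + 1/C) = 0.1189 - j7.996 Ω.
Step 4 — Series with R1: Z_total = R1 + (R2 || C) = 408.1 - j7.996 Ω = 408.2∠-1.1° Ω.
Step 5 — Power factor: PF = cos(φ) = Re(Z)/|Z| = 408.1/408.2 = 0.9998.
Step 6 — Type: Im(Z) = -7.996 ⇒ leading (phase φ = -1.1°).

PF = 0.9998 (leading, φ = -1.1°)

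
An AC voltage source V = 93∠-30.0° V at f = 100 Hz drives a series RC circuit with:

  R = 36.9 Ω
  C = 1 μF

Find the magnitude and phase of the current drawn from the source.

Step 1 — Angular frequency: ω = 2π·f = 2π·100 = 628.3 rad/s.
Step 2 — Component impedances:
  R: Z = R = 36.9 Ω
  C: Z = 1/(jωC) = -j/(ω·C) = 0 - j1592 Ω
Step 3 — Series combination: Z_total = R + C = 36.9 - j1592 Ω = 1592∠-88.7° Ω.
Step 4 — Source phasor: V = 93∠-30.0° V = 80.54 - j46.5 V.
Step 5 — Ohm's law: I = V / Z_total = (80.54 - j46.5) / (36.9 - j1592) = 0.03037 + j0.0499 A.
Step 6 — Convert to polar: |I| = 0.05842 A, ∠I = 58.7°.

I = 0.05842∠58.7° A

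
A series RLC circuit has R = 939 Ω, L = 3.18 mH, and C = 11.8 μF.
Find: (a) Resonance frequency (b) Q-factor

Step 1 — Resonance condition Im(Z)=0 gives ω₀ = 1/√(LC).
Step 2 — ω₀ = 1/√(0.00318·1.18e-05) = 5162 rad/s.
Step 3 — f₀ = ω₀/(2π) = 821.6 Hz.
Step 4 — Series Q: Q = ω₀L/R = 5162·0.00318/939 = 0.01748.

(a) f₀ = 821.6 Hz  (b) Q = 0.01748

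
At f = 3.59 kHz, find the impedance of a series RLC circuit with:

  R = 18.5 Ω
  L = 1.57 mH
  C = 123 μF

Step 1 — Angular frequency: ω = 2π·f = 2π·3590 = 2.256e+04 rad/s.
Step 2 — Component impedances:
  R: Z = R = 18.5 Ω
  L: Z = jωL = j·2.256e+04·0.00157 = 0 + j35.41 Ω
  C: Z = 1/(jωC) = -j/(ω·C) = 0 - j0.3604 Ω
Step 3 — Series combination: Z_total = R + L + C = 18.5 + j35.05 Ω = 39.64∠62.2° Ω.

Z = 18.5 + j35.05 Ω = 39.64∠62.2° Ω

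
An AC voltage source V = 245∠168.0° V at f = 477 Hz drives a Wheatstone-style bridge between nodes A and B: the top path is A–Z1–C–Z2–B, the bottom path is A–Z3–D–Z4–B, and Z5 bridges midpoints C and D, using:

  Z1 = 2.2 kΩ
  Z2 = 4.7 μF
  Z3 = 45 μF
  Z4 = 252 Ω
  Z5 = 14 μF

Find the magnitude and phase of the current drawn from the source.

Step 1 — Angular frequency: ω = 2π·f = 2π·477 = 2997 rad/s.
Step 2 — Component impedances:
  Z1: Z = R = 2200 Ω
  Z2: Z = 1/(jωC) = -j/(ω·C) = 0 - j70.99 Ω
  Z3: Z = 1/(jωC) = -j/(ω·C) = 0 - j7.415 Ω
  Z4: Z = R = 252 Ω
  Z5: Z = 1/(jωC) = -j/(ω·C) = 0 - j23.83 Ω
Step 3 — Bridge requires nodal analysis (the Z5 bridge couples midpoints C and D, so the two paths cannot be reduced to a simple series/parallel combination). Setting node B to ground and injecting 1 A at node A, the 3-node admittance system at A, C, D solves to V_A = Z_AB = 31.59 - j90.27 Ω = 95.64∠-70.7° Ω.
Step 4 — Source phasor: V = 245∠168.0° V = -239.6 + j50.94 V.
Step 5 — Ohm's law: I = V / Z_total = (-239.6 + j50.94) / (31.59 - j90.27) = -1.33 - j2.189 A.
Step 6 — Convert to polar: |I| = 2.562 A, ∠I = -121.3°.

I = 2.562∠-121.3° A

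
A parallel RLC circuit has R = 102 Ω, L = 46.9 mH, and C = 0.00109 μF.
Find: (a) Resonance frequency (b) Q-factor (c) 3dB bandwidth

Step 1 — Resonance: ω₀ = 1/√(LC) = 1/√(0.0469·1.09e-09) = 1.399e+05 rad/s.
Step 2 — f₀ = ω₀/(2π) = 2.226e+04 Hz.
Step 3 — Parallel Q: Q = R/(ω₀L) = 102/(1.399e+05·0.0469) = 0.01555.
Step 4 — Bandwidth: Δω = ω₀/Q = 8.994e+06 rad/s; BW = Δω/(2π) = 1.432e+06 Hz.

(a) f₀ = 2.226e+04 Hz  (b) Q = 0.01555  (c) BW = 1.432e+06 Hz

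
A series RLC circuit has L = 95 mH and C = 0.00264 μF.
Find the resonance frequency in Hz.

Step 1 — Resonance condition Im(Z)=0 gives ω₀ = 1/√(LC).
Step 2 — ω₀ = 1/√(0.095·2.64e-09) = 6.314e+04 rad/s.
Step 3 — f₀ = ω₀/(2π) = 1.005e+04 Hz.

f₀ = 1.005e+04 Hz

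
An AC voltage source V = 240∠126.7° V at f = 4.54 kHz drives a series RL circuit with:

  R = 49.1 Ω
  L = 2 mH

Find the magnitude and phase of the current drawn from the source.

Step 1 — Angular frequency: ω = 2π·f = 2π·4540 = 2.853e+04 rad/s.
Step 2 — Component impedances:
  R: Z = R = 49.1 Ω
  L: Z = jωL = j·2.853e+04·0.002 = 0 + j57.05 Ω
Step 3 — Series combination: Z_total = R + L = 49.1 + j57.05 Ω = 75.27∠49.3° Ω.
Step 4 — Source phasor: V = 240∠126.7° V = -143.4 + j192.4 V.
Step 5 — Ohm's law: I = V / Z_total = (-143.4 + j192.4) / (49.1 + j57.05) = 0.6947 + j3.112 A.
Step 6 — Convert to polar: |I| = 3.188 A, ∠I = 77.4°.

I = 3.188∠77.4° A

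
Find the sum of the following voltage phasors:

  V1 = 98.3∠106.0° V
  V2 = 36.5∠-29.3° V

Step 1 — Convert each phasor to rectangular form:
  V1 = 98.3·(cos(106.0°) + j·sin(106.0°)) = -27.1 + j94.49 V
  V2 = 36.5·(cos(-29.3°) + j·sin(-29.3°)) = 31.83 - j17.86 V
Step 2 — Sum components: V_total = 4.735 + j76.63 V.
Step 3 — Convert to polar: |V_total| = 76.78 V, ∠V_total = 86.5°.

V_total = 76.78∠86.5° V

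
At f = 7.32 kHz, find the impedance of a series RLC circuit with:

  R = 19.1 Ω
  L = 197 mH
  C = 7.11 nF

Step 1 — Angular frequency: ω = 2π·f = 2π·7320 = 4.599e+04 rad/s.
Step 2 — Component impedances:
  R: Z = R = 19.1 Ω
  L: Z = jωL = j·4.599e+04·0.197 = 0 + j9061 Ω
  C: Z = 1/(jωC) = -j/(ω·C) = 0 - j3058 Ω
Step 3 — Series combination: Z_total = R + L + C = 19.1 + j6003 Ω = 6003∠89.8° Ω.

Z = 19.1 + j6003 Ω = 6003∠89.8° Ω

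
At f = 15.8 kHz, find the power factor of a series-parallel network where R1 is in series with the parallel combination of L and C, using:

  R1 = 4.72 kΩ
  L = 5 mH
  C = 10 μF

Step 1 — Angular frequency: ω = 2π·f = 2π·1.58e+04 = 9.927e+04 rad/s.
Step 2 — Component impedances:
  R1: Z = R = 4720 Ω
  L: Z = jωL = j·9.927e+04·0.005 = 0 + j496.4 Ω
  C: Z = 1/(jωC) = -j/(ω·C) = 0 - j1.007 Ω
Step 3 — Parallel branch: L || C = 1/(1/L + 1/C) = 0 - j1.009 Ω.
Step 4 — Series with R1: Z_total = R1 + (L || C) = 4720 - j1.009 Ω = 4720∠-0.0° Ω.
Step 5 — Power factor: PF = cos(φ) = Re(Z)/|Z| = 4720/4720 = 1.
Step 6 — Type: Im(Z) = -1.009 ⇒ leading (phase φ = -0.0°).

PF = 1 (leading, φ = -0.0°)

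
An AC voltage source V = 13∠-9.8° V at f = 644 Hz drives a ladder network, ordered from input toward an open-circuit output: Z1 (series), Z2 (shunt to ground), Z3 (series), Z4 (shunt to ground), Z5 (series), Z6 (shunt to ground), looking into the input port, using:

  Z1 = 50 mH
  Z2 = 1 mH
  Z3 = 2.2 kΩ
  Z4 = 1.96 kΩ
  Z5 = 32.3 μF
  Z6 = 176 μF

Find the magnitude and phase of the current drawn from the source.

Step 1 — Angular frequency: ω = 2π·f = 2π·644 = 4046 rad/s.
Step 2 — Component impedances:
  Z1: Z = jωL = j·4046·0.05 = 0 + j202.3 Ω
  Z2: Z = jωL = j·4046·0.001 = 0 + j4.046 Ω
  Z3: Z = R = 2200 Ω
  Z4: Z = R = 1960 Ω
  Z5: Z = 1/(jωC) = -j/(ω·C) = 0 - j7.651 Ω
  Z6: Z = 1/(jωC) = -j/(ω·C) = 0 - j1.404 Ω
Step 3 — Ladder network (open output): work backward from the far end, alternating series and parallel combinations. Z_in = 0.007442 + j206.4 Ω = 206.4∠90.0° Ω.
Step 4 — Source phasor: V = 13∠-9.8° V = 12.81 - j2.213 V.
Step 5 — Ohm's law: I = V / Z_total = (12.81 - j2.213) / (0.007442 + j206.4) = -0.01072 - j0.06208 A.
Step 6 — Convert to polar: |I| = 0.063 A, ∠I = -99.8°.

I = 0.063∠-99.8° A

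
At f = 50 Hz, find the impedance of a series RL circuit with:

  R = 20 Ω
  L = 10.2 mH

Step 1 — Angular frequency: ω = 2π·f = 2π·50 = 314.2 rad/s.
Step 2 — Component impedances:
  R: Z = R = 20 Ω
  L: Z = jωL = j·314.2·0.0102 = 0 + j3.204 Ω
Step 3 — Series combination: Z_total = R + L = 20 + j3.204 Ω = 20.26∠9.1° Ω.

Z = 20 + j3.204 Ω = 20.26∠9.1° Ω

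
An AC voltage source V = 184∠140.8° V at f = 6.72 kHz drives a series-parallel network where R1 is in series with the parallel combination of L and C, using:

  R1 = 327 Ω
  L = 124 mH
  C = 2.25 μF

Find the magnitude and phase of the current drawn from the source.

Step 1 — Angular frequency: ω = 2π·f = 2π·6720 = 4.222e+04 rad/s.
Step 2 — Component impedances:
  R1: Z = R = 327 Ω
  L: Z = jωL = j·4.222e+04·0.124 = 0 + j5236 Ω
  C: Z = 1/(jωC) = -j/(ω·C) = 0 - j10.53 Ω
Step 3 — Parallel branch: L || C = 1/(1/L + 1/C) = 0 - j10.55 Ω.
Step 4 — Series with R1: Z_total = R1 + (L || C) = 327 - j10.55 Ω = 327.2∠-1.8° Ω.
Step 5 — Source phasor: V = 184∠140.8° V = -142.6 + j116.3 V.
Step 6 — Ohm's law: I = V / Z_total = (-142.6 + j116.3) / (327 - j10.55) = -0.4471 + j0.3412 A.
Step 7 — Convert to polar: |I| = 0.5624 A, ∠I = 142.6°.

I = 0.5624∠142.6° A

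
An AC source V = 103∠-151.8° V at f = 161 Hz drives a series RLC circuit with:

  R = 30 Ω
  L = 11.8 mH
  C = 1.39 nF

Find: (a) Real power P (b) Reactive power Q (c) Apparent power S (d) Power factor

Step 1 — Angular frequency: ω = 2π·f = 2π·161 = 1012 rad/s.
Step 2 — Component impedances:
  R: Z = R = 30 Ω
  L: Z = jωL = j·1012·0.0118 = 0 + j11.94 Ω
  C: Z = 1/(jωC) = -j/(ω·C) = 0 - j7.112e+05 Ω
Step 3 — Series combination: Z_total = R + L + C = 30 - j7.112e+05 Ω = 7.112e+05∠-90.0° Ω.
Step 4 — Source phasor: V = 103∠-151.8° V = -90.77 - j48.67 V.
Step 5 — Current: I = V / Z = 6.844e-05 - j0.0001276 A = 0.0001448∠-61.8° A.
Step 6 — Complex power: S = V·I* = 6.293e-07 - j0.01492 VA.
Step 7 — Real power: P = Re(S) = 6.293e-07 W.
Step 8 — Reactive power: Q = Im(S) = -0.01492 VAR.
Step 9 — Apparent power: |S| = 0.01492 VA.
Step 10 — Power factor: PF = P/|S| = 4.218e-05 (leading).

(a) P = 6.293e-07 W  (b) Q = -0.01492 VAR  (c) S = 0.01492 VA  (d) PF = 4.218e-05 (leading)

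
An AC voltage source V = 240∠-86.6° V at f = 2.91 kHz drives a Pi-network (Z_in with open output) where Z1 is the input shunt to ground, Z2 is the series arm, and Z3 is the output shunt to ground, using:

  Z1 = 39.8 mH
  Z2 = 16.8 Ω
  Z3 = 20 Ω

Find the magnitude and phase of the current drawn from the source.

Step 1 — Angular frequency: ω = 2π·f = 2π·2910 = 1.828e+04 rad/s.
Step 2 — Component impedances:
  Z1: Z = jωL = j·1.828e+04·0.0398 = 0 + j727.7 Ω
  Z2: Z = R = 16.8 Ω
  Z3: Z = R = 20 Ω
Step 3 — With open output, the series arm Z2 and the output shunt Z3 appear in series to ground: Z2 + Z3 = 36.8 Ω.
Step 4 — Parallel with input shunt Z1: Z_in = Z1 || (Z2 + Z3) = 36.71 + j1.856 Ω = 36.75∠2.9° Ω.
Step 5 — Source phasor: V = 240∠-86.6° V = 14.23 - j239.6 V.
Step 6 — Ohm's law: I = V / Z_total = (14.23 - j239.6) / (36.71 + j1.856) = 0.05756 - j6.53 A.
Step 7 — Convert to polar: |I| = 6.53 A, ∠I = -89.5°.

I = 6.53∠-89.5° A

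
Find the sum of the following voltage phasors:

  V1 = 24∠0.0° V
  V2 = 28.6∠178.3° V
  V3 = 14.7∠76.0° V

Step 1 — Convert each phasor to rectangular form:
  V1 = 24·(cos(0.0°) + j·sin(0.0°)) = 24 V
  V2 = 28.6·(cos(178.3°) + j·sin(178.3°)) = -28.59 + j0.8485 V
  V3 = 14.7·(cos(76.0°) + j·sin(76.0°)) = 3.556 + j14.26 V
Step 2 — Sum components: V_total = -1.031 + j15.11 V.
Step 3 — Convert to polar: |V_total| = 15.15 V, ∠V_total = 93.9°.

V_total = 15.15∠93.9° V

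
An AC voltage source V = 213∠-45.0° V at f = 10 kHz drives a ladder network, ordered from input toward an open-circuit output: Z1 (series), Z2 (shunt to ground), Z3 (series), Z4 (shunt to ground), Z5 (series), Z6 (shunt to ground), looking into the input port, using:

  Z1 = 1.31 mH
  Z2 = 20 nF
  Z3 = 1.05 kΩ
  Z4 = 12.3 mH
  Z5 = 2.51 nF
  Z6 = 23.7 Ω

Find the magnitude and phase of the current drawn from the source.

Step 1 — Angular frequency: ω = 2π·f = 2π·1e+04 = 6.283e+04 rad/s.
Step 2 — Component impedances:
  Z1: Z = jωL = j·6.283e+04·0.00131 = 0 + j82.31 Ω
  Z2: Z = 1/(jωC) = -j/(ω·C) = 0 - j795.8 Ω
  Z3: Z = R = 1050 Ω
  Z4: Z = jωL = j·6.283e+04·0.0123 = 0 + j772.8 Ω
  Z5: Z = 1/(jωC) = -j/(ω·C) = 0 - j6341 Ω
  Z6: Z = R = 23.7 Ω
Step 3 — Ladder network (open output): work backward from the far end, alternating series and parallel combinations. Z_in = 599 - j761.5 Ω = 968.9∠-51.8° Ω.
Step 4 — Source phasor: V = 213∠-45.0° V = 150.6 - j150.6 V.
Step 5 — Ohm's law: I = V / Z_total = (150.6 - j150.6) / (599 - j761.5) = 0.2183 + j0.02608 A.
Step 6 — Convert to polar: |I| = 0.2198 A, ∠I = 6.8°.

I = 0.2198∠6.8° A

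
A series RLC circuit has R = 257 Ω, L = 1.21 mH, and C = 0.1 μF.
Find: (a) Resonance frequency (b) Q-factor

Step 1 — Resonance condition Im(Z)=0 gives ω₀ = 1/√(LC).
Step 2 — ω₀ = 1/√(0.00121·1e-07) = 9.091e+04 rad/s.
Step 3 — f₀ = ω₀/(2π) = 1.447e+04 Hz.
Step 4 — Series Q: Q = ω₀L/R = 9.091e+04·0.00121/257 = 0.428.

(a) f₀ = 1.447e+04 Hz  (b) Q = 0.428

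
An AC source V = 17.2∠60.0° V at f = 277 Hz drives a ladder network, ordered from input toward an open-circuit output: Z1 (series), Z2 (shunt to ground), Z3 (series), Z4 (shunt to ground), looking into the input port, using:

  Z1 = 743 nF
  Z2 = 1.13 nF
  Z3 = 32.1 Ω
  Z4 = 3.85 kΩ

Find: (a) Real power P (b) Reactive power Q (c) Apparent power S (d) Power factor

Step 1 — Angular frequency: ω = 2π·f = 2π·277 = 1740 rad/s.
Step 2 — Component impedances:
  Z1: Z = 1/(jωC) = -j/(ω·C) = 0 - j773.3 Ω
  Z2: Z = 1/(jωC) = -j/(ω·C) = 0 - j5.085e+05 Ω
  Z3: Z = R = 32.1 Ω
  Z4: Z = R = 3850 Ω
Step 3 — Ladder network (open output): work backward from the far end, alternating series and parallel combinations. Z_in = 3882 - j802.9 Ω = 3964∠-11.7° Ω.
Step 4 — Source phasor: V = 17.2∠60.0° V = 8.6 + j14.9 V.
Step 5 — Current: I = V / Z = 0.001363 + j0.004119 A = 0.004339∠71.7° A.
Step 6 — Complex power: S = V·I* = 0.07308 - j0.01512 VA.
Step 7 — Real power: P = Re(S) = 0.07308 W.
Step 8 — Reactive power: Q = Im(S) = -0.01512 VAR.
Step 9 — Apparent power: |S| = 0.07463 VA.
Step 10 — Power factor: PF = P/|S| = 0.9793 (leading).

(a) P = 0.07308 W  (b) Q = -0.01512 VAR  (c) S = 0.07463 VA  (d) PF = 0.9793 (leading)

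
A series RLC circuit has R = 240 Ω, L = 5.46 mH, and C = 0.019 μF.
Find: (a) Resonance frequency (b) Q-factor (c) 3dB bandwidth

Step 1 — Resonance condition Im(Z)=0 gives ω₀ = 1/√(LC).
Step 2 — ω₀ = 1/√(0.00546·1.9e-08) = 9.818e+04 rad/s.
Step 3 — f₀ = ω₀/(2π) = 1.563e+04 Hz.
Step 4 — Series Q: Q = ω₀L/R = 9.818e+04·0.00546/240 = 2.234.
Step 5 — 3dB bandwidth: Δω = ω₀/Q = 4.396e+04 rad/s; BW = Δω/(2π) = 6996 Hz.

(a) f₀ = 1.563e+04 Hz  (b) Q = 2.234  (c) BW = 6996 Hz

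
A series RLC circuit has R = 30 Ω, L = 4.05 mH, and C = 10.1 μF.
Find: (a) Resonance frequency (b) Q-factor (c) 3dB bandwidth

Step 1 — Resonance: ω₀ = 1/√(LC) = 1/√(0.00405·1.01e-05) = 4944 rad/s.
Step 2 — f₀ = ω₀/(2π) = 786.9 Hz.
Step 3 — Series Q: Q = ω₀L/R = 4944·0.00405/30 = 0.6675.
Step 4 — Bandwidth: Δω = ω₀/Q = 7407 rad/s; BW = Δω/(2π) = 1179 Hz.

(a) f₀ = 786.9 Hz  (b) Q = 0.6675  (c) BW = 1179 Hz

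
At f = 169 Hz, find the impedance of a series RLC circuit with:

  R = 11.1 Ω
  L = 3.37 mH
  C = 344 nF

Step 1 — Angular frequency: ω = 2π·f = 2π·169 = 1062 rad/s.
Step 2 — Component impedances:
  R: Z = R = 11.1 Ω
  L: Z = jωL = j·1062·0.00337 = 0 + j3.578 Ω
  C: Z = 1/(jωC) = -j/(ω·C) = 0 - j2738 Ω
Step 3 — Series combination: Z_total = R + L + C = 11.1 - j2734 Ω = 2734∠-89.8° Ω.

Z = 11.1 - j2734 Ω = 2734∠-89.8° Ω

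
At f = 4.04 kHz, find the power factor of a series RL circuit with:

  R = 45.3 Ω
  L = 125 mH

Step 1 — Angular frequency: ω = 2π·f = 2π·4040 = 2.538e+04 rad/s.
Step 2 — Component impedances:
  R: Z = R = 45.3 Ω
  L: Z = jωL = j·2.538e+04·0.125 = 0 + j3173 Ω
Step 3 — Series combination: Z_total = R + L = 45.3 + j3173 Ω = 3173∠89.2° Ω.
Step 4 — Power factor: PF = cos(φ) = Re(Z)/|Z| = 45.3/3173 = 0.01428.
Step 5 — Type: Im(Z) = 3173 ⇒ lagging (phase φ = 89.2°).

PF = 0.01428 (lagging, φ = 89.2°)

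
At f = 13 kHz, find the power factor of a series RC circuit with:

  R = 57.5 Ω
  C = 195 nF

Step 1 — Angular frequency: ω = 2π·f = 2π·1.3e+04 = 8.168e+04 rad/s.
Step 2 — Component impedances:
  R: Z = R = 57.5 Ω
  C: Z = 1/(jωC) = -j/(ω·C) = 0 - j62.78 Ω
Step 3 — Series combination: Z_total = R + C = 57.5 - j62.78 Ω = 85.13∠-47.5° Ω.
Step 4 — Power factor: PF = cos(φ) = Re(Z)/|Z| = 57.5/85.13 = 0.6754.
Step 5 — Type: Im(Z) = -62.78 ⇒ leading (phase φ = -47.5°).

PF = 0.6754 (leading, φ = -47.5°)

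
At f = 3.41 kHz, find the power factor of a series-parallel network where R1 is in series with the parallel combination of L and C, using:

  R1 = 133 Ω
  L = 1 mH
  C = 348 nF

Step 1 — Angular frequency: ω = 2π·f = 2π·3410 = 2.143e+04 rad/s.
Step 2 — Component impedances:
  R1: Z = R = 133 Ω
  L: Z = jωL = j·2.143e+04·0.001 = 0 + j21.43 Ω
  C: Z = 1/(jωC) = -j/(ω·C) = 0 - j134.1 Ω
Step 3 — Parallel branch: L || C = 1/(1/L + 1/C) = 0 + j25.5 Ω.
Step 4 — Series with R1: Z_total = R1 + (L || C) = 133 + j25.5 Ω = 135.4∠10.9° Ω.
Step 5 — Power factor: PF = cos(φ) = Re(Z)/|Z| = 133/135.42 = 0.9821.
Step 6 — Type: Im(Z) = 25.5 ⇒ lagging (phase φ = 10.9°).

PF = 0.9821 (lagging, φ = 10.9°)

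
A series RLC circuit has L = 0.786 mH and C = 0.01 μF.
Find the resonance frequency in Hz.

Step 1 — Resonance condition Im(Z)=0 gives ω₀ = 1/√(LC).
Step 2 — ω₀ = 1/√(0.000786·1e-08) = 3.567e+05 rad/s.
Step 3 — f₀ = ω₀/(2π) = 5.677e+04 Hz.

f₀ = 5.677e+04 Hz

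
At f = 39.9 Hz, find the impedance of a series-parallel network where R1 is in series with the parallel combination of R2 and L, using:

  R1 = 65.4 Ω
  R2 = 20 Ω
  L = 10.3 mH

Step 1 — Angular frequency: ω = 2π·f = 2π·39.9 = 250.7 rad/s.
Step 2 — Component impedances:
  R1: Z = R = 65.4 Ω
  R2: Z = R = 20 Ω
  L: Z = jωL = j·250.7·0.0103 = 0 + j2.582 Ω
Step 3 — Parallel branch: R2 || L = 1/(1/R2 + 1/L) = 0.3279 + j2.54 Ω.
Step 4 — Series with R1: Z_total = R1 + (R2 || L) = 65.73 + j2.54 Ω = 65.78∠2.2° Ω.

Z = 65.73 + j2.54 Ω = 65.78∠2.2° Ω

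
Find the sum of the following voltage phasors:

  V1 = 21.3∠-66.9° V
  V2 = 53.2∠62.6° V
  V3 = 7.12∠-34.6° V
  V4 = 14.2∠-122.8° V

Step 1 — Convert each phasor to rectangular form:
  V1 = 21.3·(cos(-66.9°) + j·sin(-66.9°)) = 8.357 - j19.59 V
  V2 = 53.2·(cos(62.6°) + j·sin(62.6°)) = 24.48 + j47.23 V
  V3 = 7.12·(cos(-34.6°) + j·sin(-34.6°)) = 5.861 - j4.043 V
  V4 = 14.2·(cos(-122.8°) + j·sin(-122.8°)) = -7.692 - j11.94 V
Step 2 — Sum components: V_total = 31.01 + j11.66 V.
Step 3 — Convert to polar: |V_total| = 33.13 V, ∠V_total = 20.6°.

V_total = 33.13∠20.6° V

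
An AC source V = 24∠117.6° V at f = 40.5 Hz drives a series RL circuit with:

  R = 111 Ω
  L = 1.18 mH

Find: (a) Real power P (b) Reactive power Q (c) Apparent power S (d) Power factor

Step 1 — Angular frequency: ω = 2π·f = 2π·40.5 = 254.5 rad/s.
Step 2 — Component impedances:
  R: Z = R = 111 Ω
  L: Z = jωL = j·254.5·0.00118 = 0 + j0.3003 Ω
Step 3 — Series combination: Z_total = R + L = 111 + j0.3003 Ω = 111∠0.2° Ω.
Step 4 — Source phasor: V = 24∠117.6° V = -11.12 + j21.27 V.
Step 5 — Current: I = V / Z = -0.09965 + j0.1919 A = 0.2162∠117.4° A.
Step 6 — Complex power: S = V·I* = 5.189 + j0.01404 VA.
Step 7 — Real power: P = Re(S) = 5.189 W.
Step 8 — Reactive power: Q = Im(S) = 0.01404 VAR.
Step 9 — Apparent power: |S| = 5.189 VA.
Step 10 — Power factor: PF = P/|S| = 1 (lagging).

(a) P = 5.189 W  (b) Q = 0.01404 VAR  (c) S = 5.189 VA  (d) PF = 1 (lagging)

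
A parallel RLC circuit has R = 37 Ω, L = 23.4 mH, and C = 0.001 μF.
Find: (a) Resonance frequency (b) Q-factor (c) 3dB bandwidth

Step 1 — Resonance: ω₀ = 1/√(LC) = 1/√(0.0234·1e-09) = 2.067e+05 rad/s.
Step 2 — f₀ = ω₀/(2π) = 3.29e+04 Hz.
Step 3 — Parallel Q: Q = R/(ω₀L) = 37/(2.067e+05·0.0234) = 0.007649.
Step 4 — Bandwidth: Δω = ω₀/Q = 2.703e+07 rad/s; BW = Δω/(2π) = 4.301e+06 Hz.

(a) f₀ = 3.29e+04 Hz  (b) Q = 0.007649  (c) BW = 4.301e+06 Hz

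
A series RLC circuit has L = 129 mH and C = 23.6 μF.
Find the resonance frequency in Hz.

Step 1 — Resonance condition Im(Z)=0 gives ω₀ = 1/√(LC).
Step 2 — ω₀ = 1/√(0.129·2.36e-05) = 573.1 rad/s.
Step 3 — f₀ = ω₀/(2π) = 91.22 Hz.

f₀ = 91.22 Hz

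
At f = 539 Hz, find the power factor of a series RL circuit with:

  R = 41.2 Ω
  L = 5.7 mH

Step 1 — Angular frequency: ω = 2π·f = 2π·539 = 3387 rad/s.
Step 2 — Component impedances:
  R: Z = R = 41.2 Ω
  L: Z = jωL = j·3387·0.0057 = 0 + j19.3 Ω
Step 3 — Series combination: Z_total = R + L = 41.2 + j19.3 Ω = 45.5∠25.1° Ω.
Step 4 — Power factor: PF = cos(φ) = Re(Z)/|Z| = 41.2/45.5 = 0.9055.
Step 5 — Type: Im(Z) = 19.3 ⇒ lagging (phase φ = 25.1°).

PF = 0.9055 (lagging, φ = 25.1°)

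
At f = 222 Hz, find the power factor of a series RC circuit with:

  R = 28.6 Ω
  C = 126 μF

Step 1 — Angular frequency: ω = 2π·f = 2π·222 = 1395 rad/s.
Step 2 — Component impedances:
  R: Z = R = 28.6 Ω
  C: Z = 1/(jωC) = -j/(ω·C) = 0 - j5.69 Ω
Step 3 — Series combination: Z_total = R + C = 28.6 - j5.69 Ω = 29.16∠-11.3° Ω.
Step 4 — Power factor: PF = cos(φ) = Re(Z)/|Z| = 28.6/29.16 = 0.9808.
Step 5 — Type: Im(Z) = -5.69 ⇒ leading (phase φ = -11.3°).

PF = 0.9808 (leading, φ = -11.3°)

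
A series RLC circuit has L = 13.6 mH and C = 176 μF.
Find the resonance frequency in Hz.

Step 1 — Resonance condition Im(Z)=0 gives ω₀ = 1/√(LC).
Step 2 — ω₀ = 1/√(0.0136·0.000176) = 646.4 rad/s.
Step 3 — f₀ = ω₀/(2π) = 102.9 Hz.

f₀ = 102.9 Hz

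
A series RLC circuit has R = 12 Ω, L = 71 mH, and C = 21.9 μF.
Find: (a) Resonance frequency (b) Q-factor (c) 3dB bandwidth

Step 1 — Resonance: ω₀ = 1/√(LC) = 1/√(0.071·2.19e-05) = 802 rad/s.
Step 2 — f₀ = ω₀/(2π) = 127.6 Hz.
Step 3 — Series Q: Q = ω₀L/R = 802·0.071/12 = 4.745.
Step 4 — Bandwidth: Δω = ω₀/Q = 169 rad/s; BW = Δω/(2π) = 26.9 Hz.

(a) f₀ = 127.6 Hz  (b) Q = 4.745  (c) BW = 26.9 Hz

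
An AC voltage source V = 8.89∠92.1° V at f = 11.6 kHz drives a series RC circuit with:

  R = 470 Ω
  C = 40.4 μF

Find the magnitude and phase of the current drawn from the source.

Step 1 — Angular frequency: ω = 2π·f = 2π·1.16e+04 = 7.288e+04 rad/s.
Step 2 — Component impedances:
  R: Z = R = 470 Ω
  C: Z = 1/(jωC) = -j/(ω·C) = 0 - j0.3396 Ω
Step 3 — Series combination: Z_total = R + C = 470 - j0.3396 Ω = 470∠-0.0° Ω.
Step 4 — Source phasor: V = 8.89∠92.1° V = -0.3258 + j8.884 V.
Step 5 — Ohm's law: I = V / Z_total = (-0.3258 + j8.884) / (470 - j0.3396) = -0.0007068 + j0.0189 A.
Step 6 — Convert to polar: |I| = 0.01891 A, ∠I = 92.1°.

I = 0.01891∠92.1° A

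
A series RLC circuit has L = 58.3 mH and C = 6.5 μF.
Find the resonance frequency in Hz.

Step 1 — Resonance condition Im(Z)=0 gives ω₀ = 1/√(LC).
Step 2 — ω₀ = 1/√(0.0583·6.5e-06) = 1624 rad/s.
Step 3 — f₀ = ω₀/(2π) = 258.5 Hz.

f₀ = 258.5 Hz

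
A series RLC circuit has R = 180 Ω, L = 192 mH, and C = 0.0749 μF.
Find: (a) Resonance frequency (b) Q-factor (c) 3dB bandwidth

Step 1 — Resonance condition Im(Z)=0 gives ω₀ = 1/√(LC).
Step 2 — ω₀ = 1/√(0.192·7.49e-08) = 8339 rad/s.
Step 3 — f₀ = ω₀/(2π) = 1327 Hz.
Step 4 — Series Q: Q = ω₀L/R = 8339·0.192/180 = 8.895.
Step 5 — 3dB bandwidth: Δω = ω₀/Q = 937.5 rad/s; BW = Δω/(2π) = 149.2 Hz.

(a) f₀ = 1327 Hz  (b) Q = 8.895  (c) BW = 149.2 Hz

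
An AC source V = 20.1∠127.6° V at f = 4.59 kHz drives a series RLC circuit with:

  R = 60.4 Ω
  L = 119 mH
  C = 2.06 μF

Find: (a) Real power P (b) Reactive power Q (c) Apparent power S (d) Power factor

Step 1 — Angular frequency: ω = 2π·f = 2π·4590 = 2.884e+04 rad/s.
Step 2 — Component impedances:
  R: Z = R = 60.4 Ω
  L: Z = jωL = j·2.884e+04·0.119 = 0 + j3432 Ω
  C: Z = 1/(jωC) = -j/(ω·C) = 0 - j16.83 Ω
Step 3 — Series combination: Z_total = R + L + C = 60.4 + j3415 Ω = 3416∠89.0° Ω.
Step 4 — Source phasor: V = 20.1∠127.6° V = -12.26 + j15.93 V.
Step 5 — Current: I = V / Z = 0.004598 + j0.003672 A = 0.005885∠38.6° A.
Step 6 — Complex power: S = V·I* = 0.002092 + j0.1183 VA.
Step 7 — Real power: P = Re(S) = 0.002092 W.
Step 8 — Reactive power: Q = Im(S) = 0.1183 VAR.
Step 9 — Apparent power: |S| = 0.1183 VA.
Step 10 — Power factor: PF = P/|S| = 0.01768 (lagging).

(a) P = 0.002092 W  (b) Q = 0.1183 VAR  (c) S = 0.1183 VA  (d) PF = 0.01768 (lagging)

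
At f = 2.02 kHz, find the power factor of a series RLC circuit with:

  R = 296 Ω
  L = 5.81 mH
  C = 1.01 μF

Step 1 — Angular frequency: ω = 2π·f = 2π·2020 = 1.269e+04 rad/s.
Step 2 — Component impedances:
  R: Z = R = 296 Ω
  L: Z = jωL = j·1.269e+04·0.00581 = 0 + j73.74 Ω
  C: Z = 1/(jωC) = -j/(ω·C) = 0 - j78.01 Ω
Step 3 — Series combination: Z_total = R + L + C = 296 - j4.269 Ω = 296∠-0.8° Ω.
Step 4 — Power factor: PF = cos(φ) = Re(Z)/|Z| = 296/296.03 = 0.9999.
Step 5 — Type: Im(Z) = -4.269 ⇒ leading (phase φ = -0.8°).

PF = 0.9999 (leading, φ = -0.8°)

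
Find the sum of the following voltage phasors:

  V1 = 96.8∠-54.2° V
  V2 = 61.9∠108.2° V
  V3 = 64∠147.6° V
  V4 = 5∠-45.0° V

Step 1 — Convert each phasor to rectangular form:
  V1 = 96.8·(cos(-54.2°) + j·sin(-54.2°)) = 56.62 - j78.51 V
  V2 = 61.9·(cos(108.2°) + j·sin(108.2°)) = -19.33 + j58.8 V
  V3 = 64·(cos(147.6°) + j·sin(147.6°)) = -54.04 + j34.29 V
  V4 = 5·(cos(-45.0°) + j·sin(-45.0°)) = 3.536 - j3.536 V
Step 2 — Sum components: V_total = -13.21 + j11.05 V.
Step 3 — Convert to polar: |V_total| = 17.22 V, ∠V_total = 140.1°.

V_total = 17.22∠140.1° V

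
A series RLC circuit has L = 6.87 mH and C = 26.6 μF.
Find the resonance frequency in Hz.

Step 1 — Resonance condition Im(Z)=0 gives ω₀ = 1/√(LC).
Step 2 — ω₀ = 1/√(0.00687·2.66e-05) = 2339 rad/s.
Step 3 — f₀ = ω₀/(2π) = 372.3 Hz.

f₀ = 372.3 Hz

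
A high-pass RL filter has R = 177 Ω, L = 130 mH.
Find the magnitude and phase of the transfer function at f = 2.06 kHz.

Step 1 — Angular frequency: ω = 2π·2060 = 1.294e+04 rad/s.
Step 2 — Transfer function: H(jω) = jωL/(R + jωL).
Step 3 — Numerator jωL = j·1683; denominator R + jωL = 177 + j1683.
Step 4 — H = 0.9891 + j0.104.
Step 5 — Magnitude: |H| = 0.9945 (-0.0 dB); phase: φ = 6.0°.

|H| = 0.9945 (-0.0 dB), φ = 6.0°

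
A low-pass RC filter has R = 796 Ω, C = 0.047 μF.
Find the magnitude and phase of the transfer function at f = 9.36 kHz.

Step 1 — Angular frequency: ω = 2π·9360 = 5.881e+04 rad/s.
Step 2 — Transfer function: H(jω) = 1/(1 + jωRC).
Step 3 — Denominator: 1 + jωRC = 1 + j·5.881e+04·796·4.7e-08 = 1 + j2.2.
Step 4 — H = 0.1712 - j0.3767.
Step 5 — Magnitude: |H| = 0.4138 (-7.7 dB); phase: φ = -65.6°.

|H| = 0.4138 (-7.7 dB), φ = -65.6°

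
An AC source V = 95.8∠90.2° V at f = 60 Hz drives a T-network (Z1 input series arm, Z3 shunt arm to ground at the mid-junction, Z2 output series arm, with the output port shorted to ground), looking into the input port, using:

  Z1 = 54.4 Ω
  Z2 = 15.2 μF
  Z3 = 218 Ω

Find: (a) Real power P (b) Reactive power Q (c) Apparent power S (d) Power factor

Step 1 — Angular frequency: ω = 2π·f = 2π·60 = 377 rad/s.
Step 2 — Component impedances:
  Z1: Z = R = 54.4 Ω
  Z2: Z = 1/(jωC) = -j/(ω·C) = 0 - j174.5 Ω
  Z3: Z = R = 218 Ω
Step 3 — With the output port shorted to ground, the output series arm Z2 runs from the junction to ground; the shunt arm Z3 also runs from the junction to ground. They appear in parallel: Z3 || Z2 = 85.14 - j106.4 Ω.
Step 4 — Series with input arm Z1: Z_in = Z1 + (Z3 || Z2) = 139.5 - j106.4 Ω = 175.5∠-37.3° Ω.
Step 5 — Source phasor: V = 95.8∠90.2° V = -0.3344 + j95.8 V.
Step 6 — Current: I = V / Z = -0.3325 + j0.4331 A = 0.546∠127.5° A.
Step 7 — Complex power: S = V·I* = 41.6 - j31.71 VA.
Step 8 — Real power: P = Re(S) = 41.6 W.
Step 9 — Reactive power: Q = Im(S) = -31.71 VAR.
Step 10 — Apparent power: |S| = 52.31 VA.
Step 11 — Power factor: PF = P/|S| = 0.7953 (leading).

(a) P = 41.6 W  (b) Q = -31.71 VAR  (c) S = 52.31 VA  (d) PF = 0.7953 (leading)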